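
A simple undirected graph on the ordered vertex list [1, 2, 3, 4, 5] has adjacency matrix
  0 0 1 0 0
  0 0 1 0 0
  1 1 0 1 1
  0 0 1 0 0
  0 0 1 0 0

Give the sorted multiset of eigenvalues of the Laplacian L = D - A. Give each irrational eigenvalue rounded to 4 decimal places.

[0, 1, 1, 1, 5]

Reading degrees in the order [1, 2, 3, 4, 5] gives [1, 1, 4, 1, 1]; set D = diag(1, 1, 4, 1, 1) and form L = D - A. The multiplicity of 0 as a Laplacian eigenvalue equals the number of connected components. The single zero eigenvalue shows the graph is connected. The eigenvalues sum to 8, which equals trace(L) = 2|E|. The largest eigenvalue, 5, is at most the vertex count 5.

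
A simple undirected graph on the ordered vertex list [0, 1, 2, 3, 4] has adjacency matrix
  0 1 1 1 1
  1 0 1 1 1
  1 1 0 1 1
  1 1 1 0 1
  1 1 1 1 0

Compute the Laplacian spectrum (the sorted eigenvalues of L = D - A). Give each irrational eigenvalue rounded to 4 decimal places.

With the vertex order [0, 1, 2, 3, 4], the degrees are [4, 4, 4, 4, 4], giving D = diag(4, 4, 4, 4, 4) and L = D - A. L is symmetric positive semidefinite, so every eigenvalue is real and nonnegative. The largest eigenvalue, 5, is at most the vertex count 5.

[0, 5, 5, 5, 5]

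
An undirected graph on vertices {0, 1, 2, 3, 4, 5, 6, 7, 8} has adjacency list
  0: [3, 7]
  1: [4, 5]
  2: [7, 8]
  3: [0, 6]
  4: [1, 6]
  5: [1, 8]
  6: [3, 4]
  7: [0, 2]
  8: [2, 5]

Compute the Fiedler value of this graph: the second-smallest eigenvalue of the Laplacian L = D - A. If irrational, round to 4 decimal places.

Reading degrees in the order [0, 1, 2, 3, 4, 5, 6, 7, 8] gives [2, 2, 2, 2, 2, 2, 2, 2, 2]; set D = diag(2, 2, 2, 2, 2, 2, 2, 2, 2) and form L = D - A. The smallest Laplacian eigenvalue is always 0. The next one, lambda_2 = 0.4679, measures how hard the graph is to disconnect: larger values mean better connectivity.

0.4679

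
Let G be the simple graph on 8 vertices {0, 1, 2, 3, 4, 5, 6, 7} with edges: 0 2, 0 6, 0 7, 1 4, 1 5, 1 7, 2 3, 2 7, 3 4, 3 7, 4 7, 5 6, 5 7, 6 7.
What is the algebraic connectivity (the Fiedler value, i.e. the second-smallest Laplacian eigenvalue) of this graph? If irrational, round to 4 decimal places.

Reading degrees in the order [0, 1, 2, 3, 4, 5, 6, 7] gives [3, 3, 3, 3, 3, 3, 3, 7]; set D = diag(3, 3, 3, 3, 3, 3, 3, 7) and form L = D - A. The sorted Laplacian eigenvalues are [0, 1.7530, 1.7530, 3.4450, 3.4450, 4.8019, 4.8019, 8]; the algebraic connectivity is the second entry, 1.7530. By the matrix-tree theorem the graph has (1/8) * product of the nonzero eigenvalues = 841 spanning trees.

1.7530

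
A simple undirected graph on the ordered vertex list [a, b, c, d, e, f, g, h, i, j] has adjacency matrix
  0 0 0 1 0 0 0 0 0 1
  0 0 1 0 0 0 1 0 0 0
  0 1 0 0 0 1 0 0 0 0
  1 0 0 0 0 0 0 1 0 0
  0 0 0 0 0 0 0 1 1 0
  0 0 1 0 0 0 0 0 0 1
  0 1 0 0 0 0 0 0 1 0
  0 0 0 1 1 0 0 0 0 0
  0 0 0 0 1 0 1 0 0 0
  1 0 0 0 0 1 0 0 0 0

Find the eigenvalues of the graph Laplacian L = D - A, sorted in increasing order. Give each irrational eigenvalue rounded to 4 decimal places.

Reading degrees in the order [a, b, c, d, e, f, g, h, i, j] gives [2, 2, 2, 2, 2, 2, 2, 2, 2, 2]; set D = diag(2, 2, 2, 2, 2, 2, 2, 2, 2, 2) and form L = D - A. Diagonalising L (or applying a numerical eigensolver to the 10x10 matrix) gives the spectrum above. The single zero eigenvalue shows the graph is connected. There is one zero in the spectrum, matching the 1 component.

[0, 0.3820, 0.3820, 1.3820, 1.3820, 2.6180, 2.6180, 3.6180, 3.6180, 4]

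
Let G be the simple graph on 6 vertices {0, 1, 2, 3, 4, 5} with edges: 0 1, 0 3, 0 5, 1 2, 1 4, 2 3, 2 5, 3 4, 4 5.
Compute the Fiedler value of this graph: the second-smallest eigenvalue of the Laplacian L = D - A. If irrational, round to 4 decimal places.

Reading degrees in the order [0, 1, 2, 3, 4, 5] gives [3, 3, 3, 3, 3, 3]; set D = diag(3, 3, 3, 3, 3, 3) and form L = D - A. Computing the eigenvalues of L and sorting gives [0, 3, 3, 3, 3, 6]. The Fiedler value lambda_2 = 3 is strictly positive, so the graph is connected. The eigenvalues sum to 18, which equals trace(L) = 2|E|.

3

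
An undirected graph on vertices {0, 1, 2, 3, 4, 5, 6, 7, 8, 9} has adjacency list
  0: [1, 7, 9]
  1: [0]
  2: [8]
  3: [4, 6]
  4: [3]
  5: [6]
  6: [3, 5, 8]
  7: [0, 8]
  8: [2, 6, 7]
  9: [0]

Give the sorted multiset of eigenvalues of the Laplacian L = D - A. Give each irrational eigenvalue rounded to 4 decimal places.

[0, 0.1535, 0.4616, 0.7026, 1, 1.5019, 2.1589, 3.2036, 4.0827, 4.7351]

Each diagonal entry of L is the vertex degree and each off-diagonal entry is -1 where an edge is present, 0 otherwise; in the order [0, 1, 2, 3, 4, 5, 6, 7, 8, 9] the diagonal is [3, 1, 1, 2, 1, 1, 3, 2, 3, 1]. Since every row of L sums to 0, the all-ones vector is in the kernel and 0 is an eigenvalue. The single zero eigenvalue shows the graph is connected. The largest eigenvalue, 4.7351, is at most the vertex count 10.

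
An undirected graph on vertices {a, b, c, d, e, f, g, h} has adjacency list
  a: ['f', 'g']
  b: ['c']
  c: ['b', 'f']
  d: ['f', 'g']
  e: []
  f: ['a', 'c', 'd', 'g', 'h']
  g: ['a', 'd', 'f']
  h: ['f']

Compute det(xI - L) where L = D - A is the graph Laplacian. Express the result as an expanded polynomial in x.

With the vertex order [a, b, c, d, e, f, g, h], the degrees are [2, 1, 2, 2, 0, 5, 3, 1], giving D = diag(2, 1, 2, 2, 0, 5, 3, 1) and L = D - A. Computing det(xI - L) by cofactor expansion (or equivalently via sum-over-permutations) gives x^8 - 16x^7 + 96x^6 - 274x^5 + 387x^4 - 250x^3 + 56x^2. The constant term is 0 because L is singular (the all-ones vector lies in its kernel). The eigenvalues sum to 16, which equals trace(L) = 2|E|. There are 2 zeros in the spectrum, matching the 2 components.

x^8 - 16x^7 + 96x^6 - 274x^5 + 387x^4 - 250x^3 + 56x^2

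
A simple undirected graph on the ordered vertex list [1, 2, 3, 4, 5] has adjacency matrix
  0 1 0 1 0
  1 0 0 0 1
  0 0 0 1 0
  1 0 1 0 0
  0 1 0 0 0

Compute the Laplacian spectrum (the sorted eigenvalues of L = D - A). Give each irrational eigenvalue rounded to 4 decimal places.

[0, 0.3820, 1.3820, 2.6180, 3.6180]

Reading degrees in the order [1, 2, 3, 4, 5] gives [2, 2, 1, 2, 1]; set D = diag(2, 2, 1, 2, 1) and form L = D - A. The multiplicity of 0 as a Laplacian eigenvalue equals the number of connected components. There is one zero in the spectrum, matching the 1 component. By the matrix-tree theorem the graph has (1/5) * product of the nonzero eigenvalues = 1 spanning tree.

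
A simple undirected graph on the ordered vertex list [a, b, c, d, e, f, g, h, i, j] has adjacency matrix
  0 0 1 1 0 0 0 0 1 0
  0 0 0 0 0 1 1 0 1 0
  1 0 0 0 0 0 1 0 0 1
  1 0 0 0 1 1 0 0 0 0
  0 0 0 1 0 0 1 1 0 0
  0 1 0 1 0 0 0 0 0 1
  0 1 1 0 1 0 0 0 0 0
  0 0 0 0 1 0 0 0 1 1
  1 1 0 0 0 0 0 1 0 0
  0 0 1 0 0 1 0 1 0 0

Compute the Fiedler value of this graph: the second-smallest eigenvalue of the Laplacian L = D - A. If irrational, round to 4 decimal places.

Each diagonal entry of L is the vertex degree and each off-diagonal entry is -1 where an edge is present, 0 otherwise; in the order [a, b, c, d, e, f, g, h, i, j] the diagonal is [3, 3, 3, 3, 3, 3, 3, 3, 3, 3]. Computing the eigenvalues of L and sorting gives [0, 2, 2, 2, 2, 2, 5, 5, 5, 5]. The Fiedler value lambda_2 = 2 is strictly positive, so the graph is connected. There is one zero in the spectrum, matching the 1 component.

2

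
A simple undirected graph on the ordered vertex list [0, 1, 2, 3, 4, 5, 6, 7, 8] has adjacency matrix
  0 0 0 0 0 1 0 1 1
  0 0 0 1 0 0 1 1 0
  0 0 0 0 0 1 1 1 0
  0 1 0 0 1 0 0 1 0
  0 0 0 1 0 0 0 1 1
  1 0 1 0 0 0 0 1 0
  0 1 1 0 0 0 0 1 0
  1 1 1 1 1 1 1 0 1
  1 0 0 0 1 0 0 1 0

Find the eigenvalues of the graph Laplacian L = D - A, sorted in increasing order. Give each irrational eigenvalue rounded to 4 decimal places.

Each diagonal entry of L is the vertex degree and each off-diagonal entry is -1 where an edge is present, 0 otherwise; in the order [0, 1, 2, 3, 4, 5, 6, 7, 8] the diagonal is [3, 3, 3, 3, 3, 3, 3, 8, 3]. Diagonalising L (or applying a numerical eigensolver to the 9x9 matrix) gives the spectrum above. The eigenvalues sum to 32, which equals trace(L) = 2|E|.

[0, 1.5858, 1.5858, 3, 3, 4.4142, 4.4142, 5, 9]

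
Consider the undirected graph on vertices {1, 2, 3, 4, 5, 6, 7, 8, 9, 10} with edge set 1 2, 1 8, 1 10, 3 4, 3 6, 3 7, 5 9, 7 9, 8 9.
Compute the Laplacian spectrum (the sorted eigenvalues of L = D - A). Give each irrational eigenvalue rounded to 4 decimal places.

With the vertex order [1, 2, 3, 4, 5, 6, 7, 8, 9, 10], the degrees are [3, 1, 3, 1, 1, 1, 2, 2, 3, 1], giving D = diag(3, 1, 3, 1, 1, 1, 2, 2, 3, 1) and L = D - A. The multiplicity of 0 as a Laplacian eigenvalue equals the number of connected components. The single zero eigenvalue shows the graph is connected. By the matrix-tree theorem the graph has (1/10) * product of the nonzero eigenvalues = 1 spanning tree.

[0, 0.1392, 0.4384, 1, 1, 1.3820, 1.7459, 3.6180, 4.1149, 4.5616]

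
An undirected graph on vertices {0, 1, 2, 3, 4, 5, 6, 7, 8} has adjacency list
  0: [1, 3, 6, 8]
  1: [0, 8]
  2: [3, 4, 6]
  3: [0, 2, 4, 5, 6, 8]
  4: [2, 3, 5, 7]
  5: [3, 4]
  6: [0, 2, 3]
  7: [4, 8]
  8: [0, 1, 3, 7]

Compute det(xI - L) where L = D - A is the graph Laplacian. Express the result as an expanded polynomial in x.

With the vertex order [0, 1, 2, 3, 4, 5, 6, 7, 8], the degrees are [4, 2, 3, 6, 4, 2, 3, 2, 4], giving D = diag(4, 2, 3, 6, 4, 2, 3, 2, 4) and L = D - A. Computing det(xI - L) by cofactor expansion (or equivalently via sum-over-permutations) gives x^9 - 30x^8 + 378x^7 - 2604x^6 + 10685x^5 - 26630x^4 + 39219x^3 - 31132x^2 + 10188x. Since p(0) = det(-L) = 0, x divides p(x). By the matrix-tree theorem the graph has (1/9) * product of the nonzero eigenvalues = 1132 spanning trees. The largest eigenvalue, 7.2083, is at most the vertex count 9.

x^9 - 30x^8 + 378x^7 - 2604x^6 + 10685x^5 - 26630x^4 + 39219x^3 - 31132x^2 + 10188x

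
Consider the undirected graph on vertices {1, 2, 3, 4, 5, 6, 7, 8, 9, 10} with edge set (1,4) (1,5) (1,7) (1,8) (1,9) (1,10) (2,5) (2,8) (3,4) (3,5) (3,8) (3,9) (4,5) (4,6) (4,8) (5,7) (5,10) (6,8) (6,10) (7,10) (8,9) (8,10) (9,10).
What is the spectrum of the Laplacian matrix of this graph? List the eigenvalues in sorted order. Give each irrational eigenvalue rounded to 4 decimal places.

Each diagonal entry of L is the vertex degree and each off-diagonal entry is -1 where an edge is present, 0 otherwise; in the order [1, 2, 3, 4, 5, 6, 7, 8, 9, 10] the diagonal is [6, 2, 4, 5, 6, 3, 3, 7, 4, 6]. Diagonalising L (or applying a numerical eigensolver to the 10x10 matrix) gives the spectrum above. The largest eigenvalue, 8.6398, is at most the vertex count 10. There is one zero in the spectrum, matching the 1 component.

[0, 1.9052, 2.4490, 2.9187, 4, 5.2117, 6.2935, 7.0477, 7.5345, 8.6398]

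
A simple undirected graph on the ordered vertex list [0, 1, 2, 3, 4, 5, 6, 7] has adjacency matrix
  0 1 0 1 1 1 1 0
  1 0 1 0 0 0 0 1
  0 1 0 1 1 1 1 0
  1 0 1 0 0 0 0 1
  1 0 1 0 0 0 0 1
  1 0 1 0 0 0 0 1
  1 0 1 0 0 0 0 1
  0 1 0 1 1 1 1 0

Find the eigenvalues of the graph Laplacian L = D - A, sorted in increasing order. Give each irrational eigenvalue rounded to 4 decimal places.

With the vertex order [0, 1, 2, 3, 4, 5, 6, 7], the degrees are [5, 3, 5, 3, 3, 3, 3, 5], giving D = diag(5, 3, 5, 3, 3, 3, 3, 5) and L = D - A. Diagonalising L (or applying a numerical eigensolver to the 8x8 matrix) gives the spectrum above. The single zero eigenvalue shows the graph is connected. The largest eigenvalue, 8, is at most the vertex count 8.

[0, 3, 3, 3, 3, 5, 5, 8]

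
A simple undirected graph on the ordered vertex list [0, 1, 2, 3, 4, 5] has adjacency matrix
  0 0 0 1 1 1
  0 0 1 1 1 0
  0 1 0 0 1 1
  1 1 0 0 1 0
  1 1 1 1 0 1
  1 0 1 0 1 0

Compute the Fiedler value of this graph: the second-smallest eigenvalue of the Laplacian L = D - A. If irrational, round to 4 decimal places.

With the vertex order [0, 1, 2, 3, 4, 5], the degrees are [3, 3, 3, 3, 5, 3], giving D = diag(3, 3, 3, 3, 5, 3) and L = D - A. Computing the eigenvalues of L and sorting gives [0, 2.3820, 2.3820, 4.6180, 4.6180, 6]. The Fiedler value lambda_2 = 2.3820 is strictly positive, so the graph is connected.

2.3820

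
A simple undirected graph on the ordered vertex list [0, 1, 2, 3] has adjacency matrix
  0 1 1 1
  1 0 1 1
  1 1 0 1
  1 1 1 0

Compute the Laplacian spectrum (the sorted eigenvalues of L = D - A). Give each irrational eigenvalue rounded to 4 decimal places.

[0, 4, 4, 4]

With the vertex order [0, 1, 2, 3], the degrees are [3, 3, 3, 3], giving D = diag(3, 3, 3, 3) and L = D - A. The multiplicity of 0 as a Laplacian eigenvalue equals the number of connected components. The single zero eigenvalue shows the graph is connected. The largest eigenvalue, 4, is at most the vertex count 4.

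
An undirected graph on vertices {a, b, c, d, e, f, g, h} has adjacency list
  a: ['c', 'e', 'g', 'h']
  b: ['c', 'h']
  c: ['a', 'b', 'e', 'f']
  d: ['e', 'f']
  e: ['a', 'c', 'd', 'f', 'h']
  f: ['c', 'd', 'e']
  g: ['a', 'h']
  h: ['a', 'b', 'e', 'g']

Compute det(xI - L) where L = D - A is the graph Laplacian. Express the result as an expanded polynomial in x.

x^8 - 26x^7 + 278x^6 - 1576x^5 + 5082x^4 - 9244x^3 + 8695x^2 - 3232x

Reading degrees in the order [a, b, c, d, e, f, g, h] gives [4, 2, 4, 2, 5, 3, 2, 4]; set D = diag(4, 2, 4, 2, 5, 3, 2, 4) and form L = D - A. Computing det(xI - L) by cofactor expansion (or equivalently via sum-over-permutations) gives x^8 - 26x^7 + 278x^6 - 1576x^5 + 5082x^4 - 9244x^3 + 8695x^2 - 3232x. The constant term is 0 because L is singular (the all-ones vector lies in its kernel). By the matrix-tree theorem the graph has (1/8) * product of the nonzero eigenvalues = 404 spanning trees.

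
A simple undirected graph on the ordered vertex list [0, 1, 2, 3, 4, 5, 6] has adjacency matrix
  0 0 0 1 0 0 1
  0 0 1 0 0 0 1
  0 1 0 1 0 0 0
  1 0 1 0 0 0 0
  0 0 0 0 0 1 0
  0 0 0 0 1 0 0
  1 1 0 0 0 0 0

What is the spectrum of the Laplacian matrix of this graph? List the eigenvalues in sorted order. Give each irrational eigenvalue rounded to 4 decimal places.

[0, 0, 1.3820, 1.3820, 2, 3.6180, 3.6180]

Reading degrees in the order [0, 1, 2, 3, 4, 5, 6] gives [2, 2, 2, 2, 1, 1, 2]; set D = diag(2, 2, 2, 2, 1, 1, 2) and form L = D - A. Diagonalising L (or applying a numerical eigensolver to the 7x7 matrix) gives the spectrum above. The 2 zero eigenvalues correspond to the 2 connected components.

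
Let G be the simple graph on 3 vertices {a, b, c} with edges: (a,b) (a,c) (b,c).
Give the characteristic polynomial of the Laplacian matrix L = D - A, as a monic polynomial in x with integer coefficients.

With the vertex order [a, b, c], the degrees are [2, 2, 2], giving D = diag(2, 2, 2) and L = D - A. L has integer entries, so p(x) = det(xI - L) has integer coefficients. Expanding the determinant yields x^3 - 6x^2 + 9x. The coefficient of x^2 equals -trace(L) = -6, matching the sum of degrees. The eigenvalues sum to 6, which equals trace(L) = 2|E|.

x^3 - 6x^2 + 9x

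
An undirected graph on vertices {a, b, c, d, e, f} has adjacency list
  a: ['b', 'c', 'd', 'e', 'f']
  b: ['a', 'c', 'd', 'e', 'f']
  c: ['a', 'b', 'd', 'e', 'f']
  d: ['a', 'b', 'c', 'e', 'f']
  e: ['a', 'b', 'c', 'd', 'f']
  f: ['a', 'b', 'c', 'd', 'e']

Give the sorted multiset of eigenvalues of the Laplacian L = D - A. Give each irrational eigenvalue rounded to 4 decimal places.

Each diagonal entry of L is the vertex degree and each off-diagonal entry is -1 where an edge is present, 0 otherwise; in the order [a, b, c, d, e, f] the diagonal is [5, 5, 5, 5, 5, 5]. Since every row of L sums to 0, the all-ones vector is in the kernel and 0 is an eigenvalue. The single zero eigenvalue shows the graph is connected. The largest eigenvalue, 6, is at most the vertex count 6.

[0, 6, 6, 6, 6, 6]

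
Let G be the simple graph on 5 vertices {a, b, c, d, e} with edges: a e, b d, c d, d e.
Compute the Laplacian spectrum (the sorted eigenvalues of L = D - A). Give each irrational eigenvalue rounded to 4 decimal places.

[0, 0.5188, 1, 2.3111, 4.1701]

Reading degrees in the order [a, b, c, d, e] gives [1, 1, 1, 3, 2]; set D = diag(1, 1, 1, 3, 2) and form L = D - A. Diagonalising L (or applying a numerical eigensolver to the 5x5 matrix) gives the spectrum above. The single zero eigenvalue shows the graph is connected. There is one zero in the spectrum, matching the 1 component.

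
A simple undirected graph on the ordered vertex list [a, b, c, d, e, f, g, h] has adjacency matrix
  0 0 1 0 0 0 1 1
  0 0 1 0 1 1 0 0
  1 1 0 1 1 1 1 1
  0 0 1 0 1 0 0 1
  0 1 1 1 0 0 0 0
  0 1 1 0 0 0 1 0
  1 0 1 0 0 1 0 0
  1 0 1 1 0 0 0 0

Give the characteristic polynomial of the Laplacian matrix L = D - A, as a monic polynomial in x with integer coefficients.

x^8 - 28x^7 + 322x^6 - 1974x^5 + 6965x^4 - 14126x^3 + 15225x^2 - 6728x

With the vertex order [a, b, c, d, e, f, g, h], the degrees are [3, 3, 7, 3, 3, 3, 3, 3], giving D = diag(3, 3, 7, 3, 3, 3, 3, 3) and L = D - A. L has integer entries, so p(x) = det(xI - L) has integer coefficients. Expanding the determinant yields x^8 - 28x^7 + 322x^6 - 1974x^5 + 6965x^4 - 14126x^3 + 15225x^2 - 6728x. The coefficient of x^7 equals -trace(L) = -28, matching the sum of degrees. The largest eigenvalue, 8, is at most the vertex count 8. The eigenvalues sum to 28, which equals trace(L) = 2|E|.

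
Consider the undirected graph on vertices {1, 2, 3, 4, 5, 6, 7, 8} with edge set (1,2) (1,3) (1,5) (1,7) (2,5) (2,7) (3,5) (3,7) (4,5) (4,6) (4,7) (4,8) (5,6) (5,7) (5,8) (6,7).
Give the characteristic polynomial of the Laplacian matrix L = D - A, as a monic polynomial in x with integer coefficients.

With the vertex order [1, 2, 3, 4, 5, 6, 7, 8], the degrees are [4, 3, 3, 4, 7, 3, 6, 2], giving D = diag(4, 3, 3, 4, 7, 3, 6, 2) and L = D - A. L has integer entries, so p(x) = det(xI - L) has integer coefficients. Expanding the determinant yields x^8 - 32x^7 + 422x^6 - 2964x^5 + 11938x^4 - 27484x^3 + 33383x^2 - 16440x. The coefficient of x^7 equals -trace(L) = -32, matching the sum of degrees.

x^8 - 32x^7 + 422x^6 - 2964x^5 + 11938x^4 - 27484x^3 + 33383x^2 - 16440x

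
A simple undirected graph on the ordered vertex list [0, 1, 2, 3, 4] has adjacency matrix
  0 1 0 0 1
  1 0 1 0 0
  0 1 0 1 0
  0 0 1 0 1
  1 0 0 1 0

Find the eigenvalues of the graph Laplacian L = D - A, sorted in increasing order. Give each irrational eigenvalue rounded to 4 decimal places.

Reading degrees in the order [0, 1, 2, 3, 4] gives [2, 2, 2, 2, 2]; set D = diag(2, 2, 2, 2, 2) and form L = D - A. The multiplicity of 0 as a Laplacian eigenvalue equals the number of connected components. By the matrix-tree theorem the graph has (1/5) * product of the nonzero eigenvalues = 5 spanning trees. The eigenvalues sum to 10, which equals trace(L) = 2|E|.

[0, 1.3820, 1.3820, 3.6180, 3.6180]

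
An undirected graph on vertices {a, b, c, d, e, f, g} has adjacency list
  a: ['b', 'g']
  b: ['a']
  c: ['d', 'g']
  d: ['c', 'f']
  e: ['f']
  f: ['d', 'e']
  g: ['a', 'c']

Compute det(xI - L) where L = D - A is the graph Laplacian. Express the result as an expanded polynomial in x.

x^7 - 12x^6 + 55x^5 - 120x^4 + 126x^3 - 56x^2 + 7x

Reading degrees in the order [a, b, c, d, e, f, g] gives [2, 1, 2, 2, 1, 2, 2]; set D = diag(2, 1, 2, 2, 1, 2, 2) and form L = D - A. L has integer entries, so p(x) = det(xI - L) has integer coefficients. Expanding the determinant yields x^7 - 12x^6 + 55x^5 - 120x^4 + 126x^3 - 56x^2 + 7x. The coefficient of x^6 equals -trace(L) = -12, matching the sum of degrees.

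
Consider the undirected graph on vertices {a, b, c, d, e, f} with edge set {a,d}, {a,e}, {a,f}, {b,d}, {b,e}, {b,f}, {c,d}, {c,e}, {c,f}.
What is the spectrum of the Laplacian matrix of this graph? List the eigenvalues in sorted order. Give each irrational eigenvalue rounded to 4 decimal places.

Each diagonal entry of L is the vertex degree and each off-diagonal entry is -1 where an edge is present, 0 otherwise; in the order [a, b, c, d, e, f] the diagonal is [3, 3, 3, 3, 3, 3]. The multiplicity of 0 as a Laplacian eigenvalue equals the number of connected components. By the matrix-tree theorem the graph has (1/6) * product of the nonzero eigenvalues = 81 spanning trees.

[0, 3, 3, 3, 3, 6]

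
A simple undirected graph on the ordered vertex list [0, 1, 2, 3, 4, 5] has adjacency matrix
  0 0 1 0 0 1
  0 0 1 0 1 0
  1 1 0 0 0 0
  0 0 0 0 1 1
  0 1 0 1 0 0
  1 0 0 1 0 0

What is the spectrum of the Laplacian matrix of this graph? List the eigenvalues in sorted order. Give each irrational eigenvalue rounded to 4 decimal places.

[0, 1, 1, 3, 3, 4]

With the vertex order [0, 1, 2, 3, 4, 5], the degrees are [2, 2, 2, 2, 2, 2], giving D = diag(2, 2, 2, 2, 2, 2) and L = D - A. L is symmetric positive semidefinite, so every eigenvalue is real and nonnegative. The eigenvalues sum to 12, which equals trace(L) = 2|E|. There is one zero in the spectrum, matching the 1 component.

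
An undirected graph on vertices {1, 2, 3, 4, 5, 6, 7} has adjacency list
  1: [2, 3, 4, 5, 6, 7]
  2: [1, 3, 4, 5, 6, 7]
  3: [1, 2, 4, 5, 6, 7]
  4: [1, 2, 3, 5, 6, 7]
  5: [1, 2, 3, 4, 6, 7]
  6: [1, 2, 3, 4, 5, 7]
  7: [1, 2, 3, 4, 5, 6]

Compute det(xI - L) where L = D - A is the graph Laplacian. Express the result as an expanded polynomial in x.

Reading degrees in the order [1, 2, 3, 4, 5, 6, 7] gives [6, 6, 6, 6, 6, 6, 6]; set D = diag(6, 6, 6, 6, 6, 6, 6) and form L = D - A. L has integer entries, so p(x) = det(xI - L) has integer coefficients. Expanding the determinant yields x^7 - 42x^6 + 735x^5 - 6860x^4 + 36015x^3 - 100842x^2 + 117649x. The coefficient of x^6 equals -trace(L) = -42, matching the sum of degrees. The largest eigenvalue, 7, is at most the vertex count 7.

x^7 - 42x^6 + 735x^5 - 6860x^4 + 36015x^3 - 100842x^2 + 117649x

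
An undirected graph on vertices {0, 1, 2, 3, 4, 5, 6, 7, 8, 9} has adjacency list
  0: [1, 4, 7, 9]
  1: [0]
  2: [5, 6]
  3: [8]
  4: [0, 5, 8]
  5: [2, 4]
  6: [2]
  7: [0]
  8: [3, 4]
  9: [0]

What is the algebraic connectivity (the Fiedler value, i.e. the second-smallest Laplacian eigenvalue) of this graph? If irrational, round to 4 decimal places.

With the vertex order [0, 1, 2, 3, 4, 5, 6, 7, 8, 9], the degrees are [4, 1, 2, 1, 3, 2, 1, 1, 2, 1], giving D = diag(4, 1, 2, 1, 3, 2, 1, 1, 2, 1) and L = D - A. Computing the eigenvalues of L and sorting gives [0, 0.2022, 0.3155, 1, 1, 1.1966, 2.1319, 3.0460, 3.8027, 5.3051]. The Fiedler value lambda_2 = 0.2022 is strictly positive, so the graph is connected.

0.2022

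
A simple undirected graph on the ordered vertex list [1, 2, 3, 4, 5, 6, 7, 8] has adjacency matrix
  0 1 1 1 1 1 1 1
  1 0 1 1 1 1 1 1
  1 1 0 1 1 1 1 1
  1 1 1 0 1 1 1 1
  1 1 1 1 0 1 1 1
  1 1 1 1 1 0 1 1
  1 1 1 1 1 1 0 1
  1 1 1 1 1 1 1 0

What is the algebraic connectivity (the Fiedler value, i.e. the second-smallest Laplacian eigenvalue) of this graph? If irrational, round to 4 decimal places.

8

Each diagonal entry of L is the vertex degree and each off-diagonal entry is -1 where an edge is present, 0 otherwise; in the order [1, 2, 3, 4, 5, 6, 7, 8] the diagonal is [7, 7, 7, 7, 7, 7, 7, 7]. Computing the eigenvalues of L and sorting gives [0, 8, 8, 8, 8, 8, 8, 8]. The Fiedler value lambda_2 = 8 is strictly positive, so the graph is connected. There is one zero in the spectrum, matching the 1 component.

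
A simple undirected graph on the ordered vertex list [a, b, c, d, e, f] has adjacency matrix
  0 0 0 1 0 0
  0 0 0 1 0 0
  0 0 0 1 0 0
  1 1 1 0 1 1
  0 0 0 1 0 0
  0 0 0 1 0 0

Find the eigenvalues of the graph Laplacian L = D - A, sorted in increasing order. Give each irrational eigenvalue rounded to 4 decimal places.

[0, 1, 1, 1, 1, 6]

Reading degrees in the order [a, b, c, d, e, f] gives [1, 1, 1, 5, 1, 1]; set D = diag(1, 1, 1, 5, 1, 1) and form L = D - A. The multiplicity of 0 as a Laplacian eigenvalue equals the number of connected components. The largest eigenvalue, 6, is at most the vertex count 6. By the matrix-tree theorem the graph has (1/6) * product of the nonzero eigenvalues = 1 spanning tree.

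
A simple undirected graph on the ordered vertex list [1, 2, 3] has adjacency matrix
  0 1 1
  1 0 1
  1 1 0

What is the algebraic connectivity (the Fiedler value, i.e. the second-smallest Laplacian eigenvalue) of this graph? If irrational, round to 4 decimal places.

With the vertex order [1, 2, 3], the degrees are [2, 2, 2], giving D = diag(2, 2, 2) and L = D - A. The sorted Laplacian eigenvalues are [0, 3, 3]; the algebraic connectivity is the second entry, 3.

3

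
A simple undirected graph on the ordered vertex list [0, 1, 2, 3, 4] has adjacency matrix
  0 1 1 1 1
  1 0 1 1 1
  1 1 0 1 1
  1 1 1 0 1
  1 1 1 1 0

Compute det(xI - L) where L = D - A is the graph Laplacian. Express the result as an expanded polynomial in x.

x^5 - 20x^4 + 150x^3 - 500x^2 + 625x

Each diagonal entry of L is the vertex degree and each off-diagonal entry is -1 where an edge is present, 0 otherwise; in the order [0, 1, 2, 3, 4] the diagonal is [4, 4, 4, 4, 4]. Computing det(xI - L) by cofactor expansion (or equivalently via sum-over-permutations) gives x^5 - 20x^4 + 150x^3 - 500x^2 + 625x. The constant term is 0 because L is singular (the all-ones vector lies in its kernel). The eigenvalues sum to 20, which equals trace(L) = 2|E|.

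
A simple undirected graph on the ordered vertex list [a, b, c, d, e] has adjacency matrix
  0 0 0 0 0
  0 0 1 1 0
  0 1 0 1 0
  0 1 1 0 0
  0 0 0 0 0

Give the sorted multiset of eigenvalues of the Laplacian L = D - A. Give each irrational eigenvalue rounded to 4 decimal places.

[0, 0, 0, 3, 3]

Reading degrees in the order [a, b, c, d, e] gives [0, 2, 2, 2, 0]; set D = diag(0, 2, 2, 2, 0) and form L = D - A. L is symmetric positive semidefinite, so every eigenvalue is real and nonnegative. The 3 zero eigenvalues correspond to the 3 connected components. There are 3 zeros in the spectrum, matching the 3 components.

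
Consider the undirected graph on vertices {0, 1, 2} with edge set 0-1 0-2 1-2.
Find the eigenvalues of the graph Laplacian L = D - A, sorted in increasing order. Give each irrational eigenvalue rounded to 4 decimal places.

With the vertex order [0, 1, 2], the degrees are [2, 2, 2], giving D = diag(2, 2, 2) and L = D - A. Diagonalising L (or applying a numerical eigensolver to the 3x3 matrix) gives the spectrum above. The single zero eigenvalue shows the graph is connected. By the matrix-tree theorem the graph has (1/3) * product of the nonzero eigenvalues = 3 spanning trees. There is one zero in the spectrum, matching the 1 component.

[0, 3, 3]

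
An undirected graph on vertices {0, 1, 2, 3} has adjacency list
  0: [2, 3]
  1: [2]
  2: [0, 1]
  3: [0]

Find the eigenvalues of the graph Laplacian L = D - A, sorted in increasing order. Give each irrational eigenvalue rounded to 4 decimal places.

Each diagonal entry of L is the vertex degree and each off-diagonal entry is -1 where an edge is present, 0 otherwise; in the order [0, 1, 2, 3] the diagonal is [2, 1, 2, 1]. Since every row of L sums to 0, the all-ones vector is in the kernel and 0 is an eigenvalue. The single zero eigenvalue shows the graph is connected. There is one zero in the spectrum, matching the 1 component.

[0, 0.5858, 2, 3.4142]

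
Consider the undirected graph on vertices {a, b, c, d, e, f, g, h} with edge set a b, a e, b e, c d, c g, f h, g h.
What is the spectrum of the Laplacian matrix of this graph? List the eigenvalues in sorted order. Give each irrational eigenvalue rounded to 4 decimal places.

With the vertex order [a, b, c, d, e, f, g, h], the degrees are [2, 2, 2, 1, 2, 1, 2, 2], giving D = diag(2, 2, 2, 1, 2, 1, 2, 2) and L = D - A. Diagonalising L (or applying a numerical eigensolver to the 8x8 matrix) gives the spectrum above. The 2 zero eigenvalues correspond to the 2 connected components.

[0, 0, 0.3820, 1.3820, 2.6180, 3, 3, 3.6180]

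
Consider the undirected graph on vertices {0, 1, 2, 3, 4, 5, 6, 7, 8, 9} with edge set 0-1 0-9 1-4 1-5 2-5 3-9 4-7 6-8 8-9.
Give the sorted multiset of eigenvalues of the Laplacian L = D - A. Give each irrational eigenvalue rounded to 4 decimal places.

[0, 0.1561, 0.3820, 0.5965, 1.1864, 2, 2.4539, 2.6180, 4.0305, 4.5767]

Each diagonal entry of L is the vertex degree and each off-diagonal entry is -1 where an edge is present, 0 otherwise; in the order [0, 1, 2, 3, 4, 5, 6, 7, 8, 9] the diagonal is [2, 3, 1, 1, 2, 2, 1, 1, 2, 3]. L is symmetric positive semidefinite, so every eigenvalue is real and nonnegative. The single zero eigenvalue shows the graph is connected. The eigenvalues sum to 18, which equals trace(L) = 2|E|.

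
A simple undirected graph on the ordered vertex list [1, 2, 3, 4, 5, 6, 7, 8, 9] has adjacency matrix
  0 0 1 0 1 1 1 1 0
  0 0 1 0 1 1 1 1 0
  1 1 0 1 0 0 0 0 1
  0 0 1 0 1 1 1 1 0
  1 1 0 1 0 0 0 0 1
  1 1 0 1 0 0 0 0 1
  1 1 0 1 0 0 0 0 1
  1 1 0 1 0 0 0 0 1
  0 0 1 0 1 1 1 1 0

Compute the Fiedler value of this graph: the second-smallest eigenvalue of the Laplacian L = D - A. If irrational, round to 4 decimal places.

Reading degrees in the order [1, 2, 3, 4, 5, 6, 7, 8, 9] gives [5, 5, 4, 5, 4, 4, 4, 4, 5]; set D = diag(5, 5, 4, 5, 4, 4, 4, 4, 5) and form L = D - A. The smallest Laplacian eigenvalue is always 0. The next one, lambda_2 = 4, measures how hard the graph is to disconnect: larger values mean better connectivity. By the matrix-tree theorem the graph has (1/9) * product of the nonzero eigenvalues = 32000 spanning trees.

4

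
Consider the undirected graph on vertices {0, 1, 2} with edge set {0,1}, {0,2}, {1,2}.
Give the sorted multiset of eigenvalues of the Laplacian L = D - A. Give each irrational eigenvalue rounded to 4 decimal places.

[0, 3, 3]

Reading degrees in the order [0, 1, 2] gives [2, 2, 2]; set D = diag(2, 2, 2) and form L = D - A. The multiplicity of 0 as a Laplacian eigenvalue equals the number of connected components. The largest eigenvalue, 3, is at most the vertex count 3. The eigenvalues sum to 6, which equals trace(L) = 2|E|.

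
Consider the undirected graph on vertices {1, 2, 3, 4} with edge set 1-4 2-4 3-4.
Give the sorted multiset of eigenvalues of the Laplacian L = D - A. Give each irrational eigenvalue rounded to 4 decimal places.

[0, 1, 1, 4]

With the vertex order [1, 2, 3, 4], the degrees are [1, 1, 1, 3], giving D = diag(1, 1, 1, 3) and L = D - A. The multiplicity of 0 as a Laplacian eigenvalue equals the number of connected components. There is one zero in the spectrum, matching the 1 component. The largest eigenvalue, 4, is at most the vertex count 4.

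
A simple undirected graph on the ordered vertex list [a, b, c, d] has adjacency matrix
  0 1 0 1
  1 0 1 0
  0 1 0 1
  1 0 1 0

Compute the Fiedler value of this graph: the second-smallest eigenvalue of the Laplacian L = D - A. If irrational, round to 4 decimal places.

2

Each diagonal entry of L is the vertex degree and each off-diagonal entry is -1 where an edge is present, 0 otherwise; in the order [a, b, c, d] the diagonal is [2, 2, 2, 2]. The sorted Laplacian eigenvalues are [0, 2, 2, 4]; the algebraic connectivity is the second entry, 2. There is one zero in the spectrum, matching the 1 component.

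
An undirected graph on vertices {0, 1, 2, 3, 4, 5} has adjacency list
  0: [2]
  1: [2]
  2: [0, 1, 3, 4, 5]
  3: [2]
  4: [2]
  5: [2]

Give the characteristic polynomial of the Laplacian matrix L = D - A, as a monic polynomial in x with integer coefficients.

With the vertex order [0, 1, 2, 3, 4, 5], the degrees are [1, 1, 5, 1, 1, 1], giving D = diag(1, 1, 5, 1, 1, 1) and L = D - A. L has integer entries, so p(x) = det(xI - L) has integer coefficients. Expanding the determinant yields x^6 - 10x^5 + 30x^4 - 40x^3 + 25x^2 - 6x. The constant term is 0 because L is singular (the all-ones vector lies in its kernel). By the matrix-tree theorem the graph has (1/6) * product of the nonzero eigenvalues = 1 spanning tree.

x^6 - 10x^5 + 30x^4 - 40x^3 + 25x^2 - 6x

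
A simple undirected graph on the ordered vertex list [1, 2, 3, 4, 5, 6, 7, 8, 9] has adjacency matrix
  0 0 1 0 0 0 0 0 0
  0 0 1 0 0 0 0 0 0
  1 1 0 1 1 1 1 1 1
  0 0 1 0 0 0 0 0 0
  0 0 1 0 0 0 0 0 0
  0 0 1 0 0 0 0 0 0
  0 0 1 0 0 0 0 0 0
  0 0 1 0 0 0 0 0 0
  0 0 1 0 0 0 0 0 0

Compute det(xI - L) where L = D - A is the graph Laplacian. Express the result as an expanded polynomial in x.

x^9 - 16x^8 + 84x^7 - 224x^6 + 350x^5 - 336x^4 + 196x^3 - 64x^2 + 9x

With the vertex order [1, 2, 3, 4, 5, 6, 7, 8, 9], the degrees are [1, 1, 8, 1, 1, 1, 1, 1, 1], giving D = diag(1, 1, 8, 1, 1, 1, 1, 1, 1) and L = D - A. L has integer entries, so p(x) = det(xI - L) has integer coefficients. Expanding the determinant yields x^9 - 16x^8 + 84x^7 - 224x^6 + 350x^5 - 336x^4 + 196x^3 - 64x^2 + 9x. The constant term is 0 because L is singular (the all-ones vector lies in its kernel). By the matrix-tree theorem the graph has (1/9) * product of the nonzero eigenvalues = 1 spanning tree. The eigenvalues sum to 16, which equals trace(L) = 2|E|.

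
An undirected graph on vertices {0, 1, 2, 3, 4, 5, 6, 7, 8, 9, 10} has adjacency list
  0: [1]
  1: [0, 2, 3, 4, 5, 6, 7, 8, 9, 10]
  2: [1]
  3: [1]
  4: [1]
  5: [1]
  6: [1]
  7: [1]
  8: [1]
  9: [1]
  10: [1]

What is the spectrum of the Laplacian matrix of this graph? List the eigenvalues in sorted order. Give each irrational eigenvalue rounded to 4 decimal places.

[0, 1, 1, 1, 1, 1, 1, 1, 1, 1, 11]

Each diagonal entry of L is the vertex degree and each off-diagonal entry is -1 where an edge is present, 0 otherwise; in the order [0, 1, 2, 3, 4, 5, 6, 7, 8, 9, 10] the diagonal is [1, 10, 1, 1, 1, 1, 1, 1, 1, 1, 1]. L is symmetric positive semidefinite, so every eigenvalue is real and nonnegative. The single zero eigenvalue shows the graph is connected.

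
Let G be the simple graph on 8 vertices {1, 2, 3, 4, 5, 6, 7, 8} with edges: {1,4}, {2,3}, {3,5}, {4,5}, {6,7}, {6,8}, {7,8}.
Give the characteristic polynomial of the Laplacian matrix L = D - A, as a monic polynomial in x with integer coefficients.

x^8 - 14x^7 + 78x^6 - 218x^5 + 314x^4 - 210x^3 + 45x^2

Reading degrees in the order [1, 2, 3, 4, 5, 6, 7, 8] gives [1, 1, 2, 2, 2, 2, 2, 2]; set D = diag(1, 1, 2, 2, 2, 2, 2, 2) and form L = D - A. Computing det(xI - L) by cofactor expansion (or equivalently via sum-over-permutations) gives x^8 - 14x^7 + 78x^6 - 218x^5 + 314x^4 - 210x^3 + 45x^2. The coefficient of x^7 equals -trace(L) = -14, matching the sum of degrees.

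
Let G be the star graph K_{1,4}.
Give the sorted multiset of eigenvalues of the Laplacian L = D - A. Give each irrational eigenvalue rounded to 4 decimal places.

[0, 1, 1, 1, 5]

The graph has 5 vertices and degree multiset [4, 1, 1, 1, 1]; D is the diagonal matrix of degrees and L = D - A. Since every row of L sums to 0, the all-ones vector is in the kernel and 0 is an eigenvalue. By the matrix-tree theorem the graph has (1/5) * product of the nonzero eigenvalues = 1 spanning tree. The eigenvalues sum to 8, which equals trace(L) = 2|E|.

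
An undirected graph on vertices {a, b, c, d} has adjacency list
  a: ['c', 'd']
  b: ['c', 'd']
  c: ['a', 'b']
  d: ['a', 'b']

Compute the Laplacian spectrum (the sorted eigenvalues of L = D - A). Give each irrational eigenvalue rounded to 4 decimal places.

With the vertex order [a, b, c, d], the degrees are [2, 2, 2, 2], giving D = diag(2, 2, 2, 2) and L = D - A. The multiplicity of 0 as a Laplacian eigenvalue equals the number of connected components. By the matrix-tree theorem the graph has (1/4) * product of the nonzero eigenvalues = 4 spanning trees. The eigenvalues sum to 8, which equals trace(L) = 2|E|.

[0, 2, 2, 4]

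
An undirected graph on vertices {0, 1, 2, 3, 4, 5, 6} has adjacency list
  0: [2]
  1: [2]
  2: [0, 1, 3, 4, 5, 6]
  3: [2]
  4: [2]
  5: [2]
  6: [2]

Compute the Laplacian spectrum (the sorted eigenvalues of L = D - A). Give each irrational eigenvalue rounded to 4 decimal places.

Each diagonal entry of L is the vertex degree and each off-diagonal entry is -1 where an edge is present, 0 otherwise; in the order [0, 1, 2, 3, 4, 5, 6] the diagonal is [1, 1, 6, 1, 1, 1, 1]. Since every row of L sums to 0, the all-ones vector is in the kernel and 0 is an eigenvalue. The largest eigenvalue, 7, is at most the vertex count 7.

[0, 1, 1, 1, 1, 1, 7]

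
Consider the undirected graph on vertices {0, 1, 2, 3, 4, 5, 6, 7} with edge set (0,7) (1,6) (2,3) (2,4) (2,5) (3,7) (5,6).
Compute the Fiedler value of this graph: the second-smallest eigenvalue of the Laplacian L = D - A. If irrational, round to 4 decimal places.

0.1981

Reading degrees in the order [0, 1, 2, 3, 4, 5, 6, 7] gives [1, 1, 3, 2, 1, 2, 2, 2]; set D = diag(1, 1, 3, 2, 1, 2, 2, 2) and form L = D - A. Computing the eigenvalues of L and sorting gives [0, 0.1981, 0.4915, 1.3204, 1.5550, 2.8258, 3.2470, 4.3623]. The Fiedler value lambda_2 = 0.1981 is strictly positive, so the graph is connected. There is one zero in the spectrum, matching the 1 component. The eigenvalues sum to 14, which equals trace(L) = 2|E|.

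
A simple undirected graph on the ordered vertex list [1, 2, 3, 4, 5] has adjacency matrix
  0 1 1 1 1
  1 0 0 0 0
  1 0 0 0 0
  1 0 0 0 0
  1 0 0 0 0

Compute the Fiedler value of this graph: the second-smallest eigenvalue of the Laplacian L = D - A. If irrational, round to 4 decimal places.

Each diagonal entry of L is the vertex degree and each off-diagonal entry is -1 where an edge is present, 0 otherwise; in the order [1, 2, 3, 4, 5] the diagonal is [4, 1, 1, 1, 1]. Computing the eigenvalues of L and sorting gives [0, 1, 1, 1, 5]. The Fiedler value lambda_2 = 1 is strictly positive, so the graph is connected. The eigenvalues sum to 8, which equals trace(L) = 2|E|.

1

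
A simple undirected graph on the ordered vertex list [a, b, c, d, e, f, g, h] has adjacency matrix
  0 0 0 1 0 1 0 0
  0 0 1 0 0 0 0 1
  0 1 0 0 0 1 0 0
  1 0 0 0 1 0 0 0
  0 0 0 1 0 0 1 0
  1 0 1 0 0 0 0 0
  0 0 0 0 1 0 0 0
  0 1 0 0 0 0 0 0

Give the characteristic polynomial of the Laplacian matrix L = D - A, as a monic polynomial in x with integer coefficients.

Reading degrees in the order [a, b, c, d, e, f, g, h] gives [2, 2, 2, 2, 2, 2, 1, 1]; set D = diag(2, 2, 2, 2, 2, 2, 1, 1) and form L = D - A. L has integer entries, so p(x) = det(xI - L) has integer coefficients. Expanding the determinant yields x^8 - 14x^7 + 78x^6 - 220x^5 + 330x^4 - 252x^3 + 84x^2 - 8x. Since p(0) = det(-L) = 0, x divides p(x).

x^8 - 14x^7 + 78x^6 - 220x^5 + 330x^4 - 252x^3 + 84x^2 - 8x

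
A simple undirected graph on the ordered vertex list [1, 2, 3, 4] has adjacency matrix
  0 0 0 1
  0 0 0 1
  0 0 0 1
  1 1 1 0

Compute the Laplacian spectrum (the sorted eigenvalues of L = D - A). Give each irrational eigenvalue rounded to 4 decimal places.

With the vertex order [1, 2, 3, 4], the degrees are [1, 1, 1, 3], giving D = diag(1, 1, 1, 3) and L = D - A. The multiplicity of 0 as a Laplacian eigenvalue equals the number of connected components.

[0, 1, 1, 4]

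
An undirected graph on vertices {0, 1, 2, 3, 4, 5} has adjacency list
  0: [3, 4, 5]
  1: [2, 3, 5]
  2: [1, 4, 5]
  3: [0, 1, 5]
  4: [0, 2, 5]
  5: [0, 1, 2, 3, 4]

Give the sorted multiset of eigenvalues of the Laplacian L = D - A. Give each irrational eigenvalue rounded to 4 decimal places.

[0, 2.3820, 2.3820, 4.6180, 4.6180, 6]

Each diagonal entry of L is the vertex degree and each off-diagonal entry is -1 where an edge is present, 0 otherwise; in the order [0, 1, 2, 3, 4, 5] the diagonal is [3, 3, 3, 3, 3, 5]. Diagonalising L (or applying a numerical eigensolver to the 6x6 matrix) gives the spectrum above. The eigenvalues sum to 20, which equals trace(L) = 2|E|. The largest eigenvalue, 6, is at most the vertex count 6.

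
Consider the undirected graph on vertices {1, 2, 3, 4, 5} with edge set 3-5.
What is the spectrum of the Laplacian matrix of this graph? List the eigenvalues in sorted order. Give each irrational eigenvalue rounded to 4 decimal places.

[0, 0, 0, 0, 2]

Each diagonal entry of L is the vertex degree and each off-diagonal entry is -1 where an edge is present, 0 otherwise; in the order [1, 2, 3, 4, 5] the diagonal is [0, 0, 1, 0, 1]. Diagonalising L (or applying a numerical eigensolver to the 5x5 matrix) gives the spectrum above. The 4 zero eigenvalues correspond to the 4 connected components. The largest eigenvalue, 2, is at most the vertex count 5.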